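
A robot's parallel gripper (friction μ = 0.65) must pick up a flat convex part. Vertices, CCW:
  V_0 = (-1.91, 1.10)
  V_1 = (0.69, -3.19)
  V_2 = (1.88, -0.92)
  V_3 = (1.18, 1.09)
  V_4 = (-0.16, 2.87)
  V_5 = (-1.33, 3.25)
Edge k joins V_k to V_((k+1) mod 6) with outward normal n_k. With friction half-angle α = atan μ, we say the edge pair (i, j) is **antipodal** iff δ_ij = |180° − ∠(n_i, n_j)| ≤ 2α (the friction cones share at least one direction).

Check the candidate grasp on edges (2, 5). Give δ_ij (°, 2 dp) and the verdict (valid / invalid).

δ = 34.30°, valid

α = atan 0.65 = 33.02°;  2α = 66.05°
edge 2: e_2 = (-0.70, +2.01);  n_2 = (+0.9444, +0.3289)
edge 5: e_5 = (-0.58, -2.15);  n_5 = (-0.9655, +0.2605)
∠(n_2, n_5) = 145.70°
δ = |180° − 145.70°| = 34.30°
34.30° ≤ 2α = 66.05°  →  valid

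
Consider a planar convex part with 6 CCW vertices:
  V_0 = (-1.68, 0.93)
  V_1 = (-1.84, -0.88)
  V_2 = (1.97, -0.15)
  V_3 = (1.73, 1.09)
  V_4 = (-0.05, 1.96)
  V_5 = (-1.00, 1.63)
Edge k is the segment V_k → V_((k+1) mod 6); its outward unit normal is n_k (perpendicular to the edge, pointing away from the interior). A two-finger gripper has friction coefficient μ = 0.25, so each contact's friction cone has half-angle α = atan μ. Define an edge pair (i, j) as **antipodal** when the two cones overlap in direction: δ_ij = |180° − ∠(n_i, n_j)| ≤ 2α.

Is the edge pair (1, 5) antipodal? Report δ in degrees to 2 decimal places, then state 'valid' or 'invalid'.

δ = 34.98°, invalid

α = atan 0.25 = 14.04°;  2α = 28.07°
edge 1: e_1 = (+3.81, +0.73);  n_1 = (+0.1882, -0.9821)
edge 5: e_5 = (-0.68, -0.70);  n_5 = (-0.7173, +0.6968)
∠(n_1, n_5) = 145.02°
δ = |180° − 145.02°| = 34.98°
34.98° > 2α = 28.07°  →  invalid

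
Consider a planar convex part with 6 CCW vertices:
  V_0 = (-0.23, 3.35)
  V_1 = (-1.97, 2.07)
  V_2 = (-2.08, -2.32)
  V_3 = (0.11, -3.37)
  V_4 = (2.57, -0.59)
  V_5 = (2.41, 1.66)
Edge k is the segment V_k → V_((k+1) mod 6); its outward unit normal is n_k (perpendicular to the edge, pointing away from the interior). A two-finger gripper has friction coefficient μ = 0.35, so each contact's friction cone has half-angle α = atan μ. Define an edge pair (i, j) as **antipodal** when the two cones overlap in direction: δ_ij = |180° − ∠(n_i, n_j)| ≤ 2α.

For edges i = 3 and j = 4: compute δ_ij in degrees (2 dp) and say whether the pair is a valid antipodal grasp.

δ = 134.43°, invalid

α = atan 0.35 = 19.29°;  2α = 38.58°
edge 3: e_3 = (+2.46, +2.78);  n_3 = (+0.7489, -0.6627)
edge 4: e_4 = (-0.16, +2.25);  n_4 = (+0.9975, +0.0709)
∠(n_3, n_4) = 45.57°
δ = |180° − 45.57°| = 134.43°
134.43° > 2α = 38.58°  →  invalid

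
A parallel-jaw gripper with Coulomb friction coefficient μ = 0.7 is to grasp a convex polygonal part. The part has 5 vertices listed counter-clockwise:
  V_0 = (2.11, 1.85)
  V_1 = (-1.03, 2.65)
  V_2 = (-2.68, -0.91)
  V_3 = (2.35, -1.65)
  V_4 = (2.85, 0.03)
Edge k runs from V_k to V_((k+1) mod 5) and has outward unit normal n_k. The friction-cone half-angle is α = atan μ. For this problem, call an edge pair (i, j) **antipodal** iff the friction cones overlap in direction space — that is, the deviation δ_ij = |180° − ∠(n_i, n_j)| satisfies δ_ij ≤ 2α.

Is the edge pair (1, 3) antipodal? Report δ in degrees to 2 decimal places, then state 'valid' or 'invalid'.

δ = 8.29°, valid

α = atan 0.7 = 34.99°;  2α = 69.98°
edge 1: e_1 = (-1.65, -3.56);  n_1 = (-0.9073, +0.4205)
edge 3: e_3 = (+0.50, +1.68);  n_3 = (+0.9585, -0.2853)
∠(n_1, n_3) = 171.71°
δ = |180° − 171.71°| = 8.29°
8.29° ≤ 2α = 69.98°  →  valid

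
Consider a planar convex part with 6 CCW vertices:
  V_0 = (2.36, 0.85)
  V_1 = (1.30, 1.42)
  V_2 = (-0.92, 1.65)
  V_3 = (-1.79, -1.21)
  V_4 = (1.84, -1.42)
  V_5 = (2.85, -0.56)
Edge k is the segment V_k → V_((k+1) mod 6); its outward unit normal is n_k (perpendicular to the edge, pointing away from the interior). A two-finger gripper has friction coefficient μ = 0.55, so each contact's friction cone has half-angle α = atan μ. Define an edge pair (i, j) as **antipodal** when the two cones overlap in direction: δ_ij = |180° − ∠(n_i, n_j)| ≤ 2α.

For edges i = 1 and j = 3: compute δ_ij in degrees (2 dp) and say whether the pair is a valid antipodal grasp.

δ = 2.60°, valid

α = atan 0.55 = 28.81°;  2α = 57.62°
edge 1: e_1 = (-2.22, +0.23);  n_1 = (+0.1031, +0.9947)
edge 3: e_3 = (+3.63, -0.21);  n_3 = (-0.0578, -0.9983)
∠(n_1, n_3) = 177.40°
δ = |180° − 177.40°| = 2.60°
2.60° ≤ 2α = 57.62°  →  valid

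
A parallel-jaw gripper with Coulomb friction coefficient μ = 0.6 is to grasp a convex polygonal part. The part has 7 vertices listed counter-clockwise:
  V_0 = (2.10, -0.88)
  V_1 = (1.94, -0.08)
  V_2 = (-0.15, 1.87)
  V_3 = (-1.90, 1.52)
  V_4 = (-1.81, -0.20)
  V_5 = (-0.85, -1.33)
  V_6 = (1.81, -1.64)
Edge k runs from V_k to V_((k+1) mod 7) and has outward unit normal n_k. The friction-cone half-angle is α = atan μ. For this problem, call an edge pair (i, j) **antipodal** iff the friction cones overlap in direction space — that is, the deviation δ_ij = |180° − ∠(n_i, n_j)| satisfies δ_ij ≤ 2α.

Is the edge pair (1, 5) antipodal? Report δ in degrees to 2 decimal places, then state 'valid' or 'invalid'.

α = atan 0.6 = 30.96°;  2α = 61.93°
edge 1: e_1 = (-2.09, +1.95);  n_1 = (+0.6822, +0.7312)
edge 5: e_5 = (+2.66, -0.31);  n_5 = (-0.1158, -0.9933)
∠(n_1, n_5) = 143.63°
δ = |180° − 143.63°| = 36.37°
36.37° ≤ 2α = 61.93°  →  valid

δ = 36.37°, valid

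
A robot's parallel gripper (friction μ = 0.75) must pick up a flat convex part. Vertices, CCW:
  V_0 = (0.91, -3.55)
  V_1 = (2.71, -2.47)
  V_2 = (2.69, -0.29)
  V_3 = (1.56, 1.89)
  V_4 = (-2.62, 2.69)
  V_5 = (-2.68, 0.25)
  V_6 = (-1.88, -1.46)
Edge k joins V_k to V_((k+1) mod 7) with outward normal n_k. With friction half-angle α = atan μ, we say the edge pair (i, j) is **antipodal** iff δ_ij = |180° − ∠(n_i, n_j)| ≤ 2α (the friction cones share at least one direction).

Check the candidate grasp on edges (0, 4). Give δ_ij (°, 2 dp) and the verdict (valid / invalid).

δ = 57.63°, valid

α = atan 0.75 = 36.87°;  2α = 73.74°
edge 0: e_0 = (+1.80, +1.08);  n_0 = (+0.5145, -0.8575)
edge 4: e_4 = (-0.06, -2.44);  n_4 = (-0.9997, +0.0246)
∠(n_0, n_4) = 122.37°
δ = |180° − 122.37°| = 57.63°
57.63° ≤ 2α = 73.74°  →  valid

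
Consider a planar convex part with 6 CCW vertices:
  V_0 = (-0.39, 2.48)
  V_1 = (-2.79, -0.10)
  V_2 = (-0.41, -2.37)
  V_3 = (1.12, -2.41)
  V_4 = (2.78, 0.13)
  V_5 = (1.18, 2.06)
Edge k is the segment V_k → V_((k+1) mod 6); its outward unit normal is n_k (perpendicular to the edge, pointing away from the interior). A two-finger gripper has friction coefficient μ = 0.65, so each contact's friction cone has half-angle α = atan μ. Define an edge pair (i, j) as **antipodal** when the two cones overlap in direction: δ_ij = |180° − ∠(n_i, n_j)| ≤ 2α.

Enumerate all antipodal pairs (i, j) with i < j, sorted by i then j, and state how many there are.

α = atan 0.65 = 33.02°;  2α = 66.05°
n_0 = (-0.7322, +0.6811)
n_1 = (-0.6902, -0.7236)
n_2 = (-0.0261, -0.9997)
n_3 = (+0.8371, -0.5471)
n_4 = (+0.7699, +0.6382)
n_5 = (+0.2584, +0.9660)
  (0,1): δ = 90.71°  ·
  (0,2): δ = 48.57°  ✓
  (0,3): δ = 9.76°  ✓
  (0,4): δ = 82.59°  ·
  (0,5): δ = 117.95°  ·
  (1,2): δ = 137.85°  ·
  (1,3): δ = 79.52°  ·
  (1,4): δ = 6.70°  ✓
  (1,5): δ = 28.67°  ✓
  (2,3): δ = 121.67°  ·
  (2,4): δ = 48.84°  ✓
  (2,5): δ = 13.48°  ✓
  (3,4): δ = 107.17°  ·
  (3,5): δ = 71.81°  ·
  (4,5): δ = 144.64°  ·
antipodal pairs: 6

count = 6; pairs: (0,2), (0,3), (1,4), (1,5), (2,4), (2,5)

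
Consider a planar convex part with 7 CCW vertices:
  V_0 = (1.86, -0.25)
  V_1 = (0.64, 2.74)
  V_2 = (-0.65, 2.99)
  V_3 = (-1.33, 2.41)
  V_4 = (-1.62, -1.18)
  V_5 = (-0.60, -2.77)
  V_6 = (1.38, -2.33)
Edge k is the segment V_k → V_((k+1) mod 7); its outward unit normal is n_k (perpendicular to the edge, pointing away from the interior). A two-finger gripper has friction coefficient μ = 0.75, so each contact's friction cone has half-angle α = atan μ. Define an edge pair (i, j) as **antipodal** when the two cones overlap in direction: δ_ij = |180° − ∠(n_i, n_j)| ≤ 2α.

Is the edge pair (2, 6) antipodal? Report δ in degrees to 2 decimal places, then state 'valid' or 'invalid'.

δ = 36.54°, valid

α = atan 0.75 = 36.87°;  2α = 73.74°
edge 2: e_2 = (-0.68, -0.58);  n_2 = (-0.6489, +0.7608)
edge 6: e_6 = (+0.48, +2.08);  n_6 = (+0.9744, -0.2249)
∠(n_2, n_6) = 143.46°
δ = |180° − 143.46°| = 36.54°
36.54° ≤ 2α = 73.74°  →  valid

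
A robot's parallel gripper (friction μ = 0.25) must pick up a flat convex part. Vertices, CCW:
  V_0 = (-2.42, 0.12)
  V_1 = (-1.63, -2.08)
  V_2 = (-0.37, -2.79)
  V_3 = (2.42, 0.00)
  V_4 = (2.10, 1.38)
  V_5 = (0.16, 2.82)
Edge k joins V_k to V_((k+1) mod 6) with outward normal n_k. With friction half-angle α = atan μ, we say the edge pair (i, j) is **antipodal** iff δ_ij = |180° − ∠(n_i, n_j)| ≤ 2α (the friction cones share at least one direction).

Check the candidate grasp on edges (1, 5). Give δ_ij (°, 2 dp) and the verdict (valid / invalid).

δ = 75.70°, invalid

α = atan 0.25 = 14.04°;  2α = 28.07°
edge 1: e_1 = (+1.26, -0.71);  n_1 = (-0.4909, -0.8712)
edge 5: e_5 = (-2.58, -2.70);  n_5 = (-0.7230, +0.6909)
∠(n_1, n_5) = 104.30°
δ = |180° − 104.30°| = 75.70°
75.70° > 2α = 28.07°  →  invalid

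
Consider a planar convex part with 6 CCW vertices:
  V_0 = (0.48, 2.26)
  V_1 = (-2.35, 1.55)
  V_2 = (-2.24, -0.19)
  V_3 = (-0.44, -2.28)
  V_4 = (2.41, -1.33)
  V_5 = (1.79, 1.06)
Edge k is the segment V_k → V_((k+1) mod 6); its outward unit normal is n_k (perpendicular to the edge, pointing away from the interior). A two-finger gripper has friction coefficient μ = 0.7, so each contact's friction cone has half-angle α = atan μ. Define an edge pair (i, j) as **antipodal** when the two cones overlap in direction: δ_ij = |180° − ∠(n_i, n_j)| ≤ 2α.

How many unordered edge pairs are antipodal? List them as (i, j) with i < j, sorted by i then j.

count = 7; pairs: (0,2), (0,3), (1,4), (1,5), (2,4), (2,5), (3,5)

α = atan 0.7 = 34.99°;  2α = 69.98°
n_0 = (-0.2433, +0.9699)
n_1 = (-0.9980, -0.0631)
n_2 = (-0.7577, -0.6526)
n_3 = (+0.3162, -0.9487)
n_4 = (+0.9680, +0.2511)
n_5 = (+0.6755, +0.7374)
  (0,1): δ = 100.47°  ·
  (0,2): δ = 63.35°  ✓
  (0,3): δ = 4.35°  ✓
  (0,4): δ = 90.46°  ·
  (0,5): δ = 123.43°  ·
  (1,2): δ = 142.88°  ·
  (1,3): δ = 75.18°  ·
  (1,4): δ = 10.93°  ✓
  (1,5): δ = 43.89°  ✓
  (2,3): δ = 112.30°  ·
  (2,4): δ = 26.19°  ✓
  (2,5): δ = 6.77°  ✓
  (3,4): δ = 93.89°  ·
  (3,5): δ = 60.93°  ✓
  (4,5): δ = 147.03°  ·
antipodal pairs: 7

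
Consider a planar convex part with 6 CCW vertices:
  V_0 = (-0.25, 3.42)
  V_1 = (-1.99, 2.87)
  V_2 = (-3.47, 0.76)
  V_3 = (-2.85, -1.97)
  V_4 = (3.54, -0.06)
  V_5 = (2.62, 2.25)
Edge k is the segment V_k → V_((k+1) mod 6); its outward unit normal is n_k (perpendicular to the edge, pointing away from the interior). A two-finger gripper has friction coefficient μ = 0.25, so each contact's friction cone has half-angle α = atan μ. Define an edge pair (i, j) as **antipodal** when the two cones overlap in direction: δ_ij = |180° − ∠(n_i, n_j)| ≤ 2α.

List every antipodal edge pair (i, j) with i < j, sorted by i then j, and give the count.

count = 2; pairs: (0,3), (2,4)

α = atan 0.25 = 14.04°;  2α = 28.07°
n_0 = (-0.3014, +0.9535)
n_1 = (-0.8187, +0.5742)
n_2 = (-0.9752, -0.2215)
n_3 = (+0.2864, -0.9581)
n_4 = (+0.9290, +0.3700)
n_5 = (+0.3775, +0.9260)
  (0,1): δ = 142.59°  ·
  (0,2): δ = 94.75°  ·
  (0,3): δ = 0.90°  ✓
  (0,4): δ = 94.17°  ·
  (0,5): δ = 140.28°  ·
  (1,2): δ = 132.16°  ·
  (1,3): δ = 38.31°  ·
  (1,4): δ = 56.76°  ·
  (1,5): δ = 102.87°  ·
  (2,3): δ = 86.15°  ·
  (2,4): δ = 8.92°  ✓
  (2,5): δ = 55.03°  ·
  (3,4): δ = 84.93°  ·
  (3,5): δ = 38.82°  ·
  (4,5): δ = 133.89°  ·
antipodal pairs: 2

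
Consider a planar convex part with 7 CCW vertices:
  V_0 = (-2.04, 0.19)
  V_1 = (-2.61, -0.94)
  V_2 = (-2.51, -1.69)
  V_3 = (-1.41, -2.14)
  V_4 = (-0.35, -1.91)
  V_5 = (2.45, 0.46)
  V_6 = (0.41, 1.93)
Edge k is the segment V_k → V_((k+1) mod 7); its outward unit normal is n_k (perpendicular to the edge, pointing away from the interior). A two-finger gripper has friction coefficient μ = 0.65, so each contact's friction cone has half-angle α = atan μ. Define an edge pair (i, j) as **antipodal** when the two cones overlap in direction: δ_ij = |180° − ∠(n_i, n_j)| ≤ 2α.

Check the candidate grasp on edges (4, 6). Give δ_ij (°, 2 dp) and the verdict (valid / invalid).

δ = 4.86°, valid

α = atan 0.65 = 33.02°;  2α = 66.05°
edge 4: e_4 = (+2.80, +2.37);  n_4 = (+0.6461, -0.7633)
edge 6: e_6 = (-2.45, -1.74);  n_6 = (-0.5790, +0.8153)
∠(n_4, n_6) = 175.14°
δ = |180° − 175.14°| = 4.86°
4.86° ≤ 2α = 66.05°  →  valid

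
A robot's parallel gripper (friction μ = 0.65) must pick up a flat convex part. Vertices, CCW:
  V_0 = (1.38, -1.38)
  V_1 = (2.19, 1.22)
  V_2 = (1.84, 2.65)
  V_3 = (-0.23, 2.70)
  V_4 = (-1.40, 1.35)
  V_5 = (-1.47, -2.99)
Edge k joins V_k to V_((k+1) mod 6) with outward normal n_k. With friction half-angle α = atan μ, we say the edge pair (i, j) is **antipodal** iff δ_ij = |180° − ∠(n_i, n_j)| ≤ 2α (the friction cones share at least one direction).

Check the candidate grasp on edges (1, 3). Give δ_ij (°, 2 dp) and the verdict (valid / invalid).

δ = 54.67°, valid

α = atan 0.65 = 33.02°;  2α = 66.05°
edge 1: e_1 = (-0.35, +1.43);  n_1 = (+0.9713, +0.2377)
edge 3: e_3 = (-1.17, -1.35);  n_3 = (-0.7557, +0.6549)
∠(n_1, n_3) = 125.33°
δ = |180° − 125.33°| = 54.67°
54.67° ≤ 2α = 66.05°  →  valid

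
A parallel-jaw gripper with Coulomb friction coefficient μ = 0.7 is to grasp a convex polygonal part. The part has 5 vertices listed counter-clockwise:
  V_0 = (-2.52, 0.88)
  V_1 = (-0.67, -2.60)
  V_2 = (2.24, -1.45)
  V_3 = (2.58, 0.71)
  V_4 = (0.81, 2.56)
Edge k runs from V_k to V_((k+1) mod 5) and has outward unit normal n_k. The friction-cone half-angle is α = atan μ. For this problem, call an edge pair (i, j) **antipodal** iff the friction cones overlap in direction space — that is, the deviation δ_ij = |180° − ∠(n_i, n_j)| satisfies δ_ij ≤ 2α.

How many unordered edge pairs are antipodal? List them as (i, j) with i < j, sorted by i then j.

α = atan 0.7 = 34.99°;  2α = 69.98°
n_0 = (-0.8830, -0.4694)
n_1 = (+0.3675, -0.9300)
n_2 = (+0.9878, -0.1555)
n_3 = (+0.7226, +0.6913)
n_4 = (-0.4504, +0.8928)
  (0,1): δ = 96.43°  ·
  (0,2): δ = 36.94°  ✓
  (0,3): δ = 15.74°  ✓
  (0,4): δ = 88.78°  ·
  (1,2): δ = 120.51°  ·
  (1,3): δ = 67.83°  ✓
  (1,4): δ = 5.21°  ✓
  (2,3): δ = 127.32°  ·
  (2,4): δ = 54.28°  ✓
  (3,4): δ = 106.96°  ·
antipodal pairs: 5

count = 5; pairs: (0,2), (0,3), (1,3), (1,4), (2,4)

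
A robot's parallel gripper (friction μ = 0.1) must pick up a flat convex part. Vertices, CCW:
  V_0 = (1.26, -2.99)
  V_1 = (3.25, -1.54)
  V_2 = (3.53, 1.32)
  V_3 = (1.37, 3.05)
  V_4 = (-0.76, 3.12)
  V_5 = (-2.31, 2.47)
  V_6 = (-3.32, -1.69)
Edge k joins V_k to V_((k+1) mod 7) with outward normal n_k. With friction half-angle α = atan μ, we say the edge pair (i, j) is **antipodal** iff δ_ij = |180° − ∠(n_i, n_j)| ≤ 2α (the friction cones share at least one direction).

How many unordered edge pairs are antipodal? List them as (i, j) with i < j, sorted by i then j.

α = atan 0.1 = 5.71°;  2α = 11.42°
n_0 = (+0.5889, -0.8082)
n_1 = (+0.9952, -0.0974)
n_2 = (+0.6251, +0.7805)
n_3 = (+0.0328, +0.9995)
n_4 = (-0.3867, +0.9222)
n_5 = (-0.9718, +0.2359)
n_6 = (-0.2731, -0.9620)
  (0,1): δ = 131.67°  ·
  (0,2): δ = 74.77°  ·
  (0,3): δ = 37.96°  ·
  (0,4): δ = 13.33°  ·
  (0,5): δ = 40.27°  ·
  (0,6): δ = 128.08°  ·
  (1,2): δ = 123.10°  ·
  (1,3): δ = 86.29°  ·
  (1,4): δ = 61.66°  ·
  (1,5): δ = 8.06°  ✓
  (1,6): δ = 79.75°  ·
  (2,3): δ = 143.19°  ·
  (2,4): δ = 118.56°  ·
  (2,5): δ = 64.95°  ·
  (2,6): δ = 22.85°  ·
  (3,4): δ = 155.37°  ·
  (3,5): δ = 101.76°  ·
  (3,6): δ = 13.96°  ·
  (4,5): δ = 126.40°  ·
  (4,6): δ = 38.60°  ·
  (5,6): δ = 92.20°  ·
antipodal pairs: 1

count = 1; pairs: (1,5)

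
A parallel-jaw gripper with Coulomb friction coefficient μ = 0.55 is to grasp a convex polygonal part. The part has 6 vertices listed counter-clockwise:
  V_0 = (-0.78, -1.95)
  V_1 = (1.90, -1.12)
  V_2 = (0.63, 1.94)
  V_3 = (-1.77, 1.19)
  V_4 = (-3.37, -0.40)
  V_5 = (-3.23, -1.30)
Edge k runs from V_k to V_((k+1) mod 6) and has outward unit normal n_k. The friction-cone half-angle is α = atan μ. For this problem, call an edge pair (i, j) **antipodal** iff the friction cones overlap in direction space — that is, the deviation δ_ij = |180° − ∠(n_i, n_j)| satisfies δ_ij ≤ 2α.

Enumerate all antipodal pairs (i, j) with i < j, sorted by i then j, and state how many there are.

α = atan 0.55 = 28.81°;  2α = 57.62°
n_0 = (+0.2958, -0.9552)
n_1 = (+0.9236, +0.3833)
n_2 = (-0.2983, +0.9545)
n_3 = (-0.7049, +0.7093)
n_4 = (-0.9881, -0.1537)
n_5 = (-0.2564, -0.9666)
  (0,1): δ = 84.67°  ·
  (0,2): δ = 0.15°  ✓
  (0,3): δ = 27.61°  ✓
  (0,4): δ = 81.63°  ·
  (0,5): δ = 147.93°  ·
  (1,2): δ = 95.19°  ·
  (1,3): δ = 67.72°  ·
  (1,4): δ = 13.70°  ✓
  (1,5): δ = 52.60°  ✓
  (2,3): δ = 152.53°  ·
  (2,4): δ = 98.51°  ·
  (2,5): δ = 32.21°  ✓
  (3,4): δ = 125.98°  ·
  (3,5): δ = 59.68°  ·
  (4,5): δ = 113.70°  ·
antipodal pairs: 5

count = 5; pairs: (0,2), (0,3), (1,4), (1,5), (2,5)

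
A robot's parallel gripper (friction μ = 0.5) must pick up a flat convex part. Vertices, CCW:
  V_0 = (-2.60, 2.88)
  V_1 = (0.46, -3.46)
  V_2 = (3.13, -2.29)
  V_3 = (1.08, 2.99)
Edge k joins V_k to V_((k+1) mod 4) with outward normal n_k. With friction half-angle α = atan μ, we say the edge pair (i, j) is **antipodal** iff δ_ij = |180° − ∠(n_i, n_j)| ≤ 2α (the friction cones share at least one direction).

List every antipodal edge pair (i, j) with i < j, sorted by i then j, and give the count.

α = atan 0.5 = 26.57°;  2α = 53.13°
n_0 = (-0.9006, -0.4347)
n_1 = (+0.4014, -0.9159)
n_2 = (+0.9322, +0.3619)
n_3 = (-0.0299, +0.9996)
  (0,1): δ = 92.10°  ·
  (0,2): δ = 4.55°  ✓
  (0,3): δ = 65.95°  ·
  (1,2): δ = 92.44°  ·
  (1,3): δ = 21.95°  ✓
  (2,3): δ = 109.51°  ·
antipodal pairs: 2

count = 2; pairs: (0,2), (1,3)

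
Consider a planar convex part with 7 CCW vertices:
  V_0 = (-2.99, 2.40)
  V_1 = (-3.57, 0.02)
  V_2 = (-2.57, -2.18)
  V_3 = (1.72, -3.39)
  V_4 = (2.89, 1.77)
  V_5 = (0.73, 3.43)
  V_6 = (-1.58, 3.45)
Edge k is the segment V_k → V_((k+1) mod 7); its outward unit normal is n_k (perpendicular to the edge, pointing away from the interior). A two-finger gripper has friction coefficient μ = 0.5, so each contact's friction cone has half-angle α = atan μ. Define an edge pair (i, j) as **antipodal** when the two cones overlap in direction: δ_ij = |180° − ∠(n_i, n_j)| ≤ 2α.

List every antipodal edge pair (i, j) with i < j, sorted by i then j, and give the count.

count = 7; pairs: (0,3), (1,3), (1,4), (2,4), (2,5), (2,6), (3,6)

α = atan 0.5 = 26.57°;  2α = 53.13°
n_0 = (-0.9716, +0.2368)
n_1 = (-0.9104, -0.4138)
n_2 = (-0.2715, -0.9624)
n_3 = (+0.9752, -0.2211)
n_4 = (+0.6094, +0.7929)
n_5 = (+0.0087, +1.0000)
n_6 = (-0.5973, +0.8020)
  (0,1): δ = 141.86°  ·
  (0,2): δ = 92.06°  ·
  (0,3): δ = 0.92°  ✓
  (0,4): δ = 66.15°  ·
  (0,5): δ = 103.20°  ·
  (0,6): δ = 140.37°  ·
  (1,2): δ = 130.20°  ·
  (1,3): δ = 37.22°  ✓
  (1,4): δ = 28.01°  ✓
  (1,5): δ = 65.06°  ·
  (1,6): δ = 102.23°  ·
  (2,3): δ = 87.02°  ·
  (2,4): δ = 21.79°  ✓
  (2,5): δ = 15.26°  ✓
  (2,6): δ = 52.43°  ✓
  (3,4): δ = 114.77°  ·
  (3,5): δ = 77.72°  ·
  (3,6): δ = 40.55°  ✓
  (4,5): δ = 142.95°  ·
  (4,6): δ = 105.78°  ·
  (5,6): δ = 142.83°  ·
antipodal pairs: 7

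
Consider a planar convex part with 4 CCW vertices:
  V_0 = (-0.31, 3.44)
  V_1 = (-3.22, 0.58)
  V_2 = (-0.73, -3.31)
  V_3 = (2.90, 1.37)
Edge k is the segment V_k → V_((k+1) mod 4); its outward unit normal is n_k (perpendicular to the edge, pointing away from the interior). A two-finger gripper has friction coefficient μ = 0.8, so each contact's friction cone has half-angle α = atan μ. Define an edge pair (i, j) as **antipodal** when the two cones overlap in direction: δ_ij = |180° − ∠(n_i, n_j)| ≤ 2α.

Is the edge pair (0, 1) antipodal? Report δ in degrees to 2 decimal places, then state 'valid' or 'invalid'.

δ = 101.88°, invalid

α = atan 0.8 = 38.66°;  2α = 77.32°
edge 0: e_0 = (-2.91, -2.86);  n_0 = (-0.7010, +0.7132)
edge 1: e_1 = (+2.49, -3.89);  n_1 = (-0.8422, -0.5391)
∠(n_0, n_1) = 78.12°
δ = |180° − 78.12°| = 101.88°
101.88° > 2α = 77.32°  →  invalid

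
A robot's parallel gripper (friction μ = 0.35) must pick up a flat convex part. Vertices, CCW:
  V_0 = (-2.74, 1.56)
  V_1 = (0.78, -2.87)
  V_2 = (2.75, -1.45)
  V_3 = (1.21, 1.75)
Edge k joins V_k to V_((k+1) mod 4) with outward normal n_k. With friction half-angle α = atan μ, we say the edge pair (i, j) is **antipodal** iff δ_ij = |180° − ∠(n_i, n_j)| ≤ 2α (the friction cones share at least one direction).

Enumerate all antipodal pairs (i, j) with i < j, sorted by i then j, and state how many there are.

α = atan 0.35 = 19.29°;  2α = 38.58°
n_0 = (-0.7829, -0.6221)
n_1 = (+0.5847, -0.8112)
n_2 = (+0.9011, +0.4336)
n_3 = (-0.0480, +0.9988)
  (0,1): δ = 92.69°  ·
  (0,2): δ = 12.77°  ✓
  (0,3): δ = 54.28°  ·
  (1,2): δ = 100.09°  ·
  (1,3): δ = 33.03°  ✓
  (2,3): δ = 112.95°  ·
antipodal pairs: 2

count = 2; pairs: (0,2), (1,3)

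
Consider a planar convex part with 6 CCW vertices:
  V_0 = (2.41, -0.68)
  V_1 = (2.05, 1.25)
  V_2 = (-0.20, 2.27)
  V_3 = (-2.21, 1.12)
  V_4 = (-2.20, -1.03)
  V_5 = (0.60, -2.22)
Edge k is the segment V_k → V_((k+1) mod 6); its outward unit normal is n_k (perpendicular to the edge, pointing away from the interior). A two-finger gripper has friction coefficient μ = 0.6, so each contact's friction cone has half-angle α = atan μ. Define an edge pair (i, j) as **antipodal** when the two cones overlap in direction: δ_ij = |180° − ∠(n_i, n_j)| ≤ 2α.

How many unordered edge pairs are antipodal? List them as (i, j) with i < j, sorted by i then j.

count = 6; pairs: (0,3), (0,4), (1,4), (2,4), (2,5), (3,5)

α = atan 0.6 = 30.96°;  2α = 61.93°
n_0 = (+0.9830, +0.1834)
n_1 = (+0.4129, +0.9108)
n_2 = (-0.4966, +0.8680)
n_3 = (-1.0000, -0.0047)
n_4 = (-0.3911, -0.9203)
n_5 = (+0.6480, -0.7616)
  (0,1): δ = 124.95°  ·
  (0,2): δ = 70.79°  ·
  (0,3): δ = 10.30°  ✓
  (0,4): δ = 56.41°  ✓
  (0,5): δ = 119.83°  ·
  (1,2): δ = 125.84°  ·
  (1,3): δ = 65.35°  ·
  (1,4): δ = 1.36°  ✓
  (1,5): δ = 64.78°  ·
  (2,3): δ = 119.51°  ·
  (2,4): δ = 52.80°  ✓
  (2,5): δ = 10.62°  ✓
  (3,4): δ = 113.29°  ·
  (3,5): δ = 49.87°  ✓
  (4,5): δ = 116.58°  ·
antipodal pairs: 6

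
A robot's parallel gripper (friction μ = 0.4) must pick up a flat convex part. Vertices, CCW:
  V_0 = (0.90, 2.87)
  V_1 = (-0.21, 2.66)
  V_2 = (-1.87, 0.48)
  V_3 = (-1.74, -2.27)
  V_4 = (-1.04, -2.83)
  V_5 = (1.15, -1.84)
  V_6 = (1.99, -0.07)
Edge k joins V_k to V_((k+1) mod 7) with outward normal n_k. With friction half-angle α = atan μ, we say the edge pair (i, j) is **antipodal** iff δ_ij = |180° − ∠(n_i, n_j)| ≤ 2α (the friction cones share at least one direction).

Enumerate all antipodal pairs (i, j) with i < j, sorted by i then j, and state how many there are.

α = atan 0.4 = 21.80°;  2α = 43.60°
n_0 = (-0.1859, +0.9826)
n_1 = (-0.7956, +0.6058)
n_2 = (-0.9989, -0.0472)
n_3 = (-0.6247, -0.7809)
n_4 = (+0.4119, -0.9112)
n_5 = (+0.9034, -0.4287)
n_6 = (+0.9376, +0.3476)
  (0,1): δ = 138.00°  ·
  (0,2): δ = 98.01°  ·
  (0,3): δ = 49.37°  ·
  (0,4): δ = 13.61°  ✓
  (0,5): δ = 53.90°  ·
  (0,6): δ = 99.63°  ·
  (1,2): δ = 140.01°  ·
  (1,3): δ = 91.37°  ·
  (1,4): δ = 28.39°  ✓
  (1,5): δ = 11.90°  ✓
  (1,6): δ = 57.63°  ·
  (2,3): δ = 131.37°  ·
  (2,4): δ = 68.38°  ·
  (2,5): δ = 28.09°  ✓
  (2,6): δ = 17.64°  ✓
  (3,4): δ = 117.01°  ·
  (3,5): δ = 76.73°  ·
  (3,6): δ = 31.00°  ✓
  (4,5): δ = 139.71°  ·
  (4,6): δ = 93.98°  ·
  (5,6): δ = 134.27°  ·
antipodal pairs: 6

count = 6; pairs: (0,4), (1,4), (1,5), (2,5), (2,6), (3,6)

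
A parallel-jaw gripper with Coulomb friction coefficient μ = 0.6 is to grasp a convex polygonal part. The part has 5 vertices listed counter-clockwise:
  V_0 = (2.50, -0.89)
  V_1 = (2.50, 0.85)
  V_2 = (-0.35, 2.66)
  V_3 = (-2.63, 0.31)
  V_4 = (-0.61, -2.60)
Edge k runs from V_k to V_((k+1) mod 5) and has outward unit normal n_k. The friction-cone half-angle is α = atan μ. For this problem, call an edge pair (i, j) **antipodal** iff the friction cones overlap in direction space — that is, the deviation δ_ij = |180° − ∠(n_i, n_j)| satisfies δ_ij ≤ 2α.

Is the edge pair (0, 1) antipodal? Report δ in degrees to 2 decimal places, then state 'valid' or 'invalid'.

α = atan 0.6 = 30.96°;  2α = 61.93°
edge 0: e_0 = (+0.00, +1.74);  n_0 = (+1.0000, -0.0000)
edge 1: e_1 = (-2.85, +1.81);  n_1 = (+0.5361, +0.8441)
∠(n_0, n_1) = 57.58°
δ = |180° − 57.58°| = 122.42°
122.42° > 2α = 61.93°  →  invalid

δ = 122.42°, invalid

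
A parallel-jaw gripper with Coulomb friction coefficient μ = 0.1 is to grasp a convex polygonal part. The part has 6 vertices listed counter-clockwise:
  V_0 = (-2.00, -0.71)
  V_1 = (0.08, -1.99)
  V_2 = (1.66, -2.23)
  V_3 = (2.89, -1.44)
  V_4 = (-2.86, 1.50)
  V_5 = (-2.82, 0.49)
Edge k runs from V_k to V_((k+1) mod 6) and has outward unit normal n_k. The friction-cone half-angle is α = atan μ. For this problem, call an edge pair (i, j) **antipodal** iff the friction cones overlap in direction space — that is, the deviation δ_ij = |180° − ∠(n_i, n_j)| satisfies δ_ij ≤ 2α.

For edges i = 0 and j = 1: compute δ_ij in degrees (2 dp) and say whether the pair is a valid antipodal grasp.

α = atan 0.1 = 5.71°;  2α = 11.42°
edge 0: e_0 = (+2.08, -1.28);  n_0 = (-0.5241, -0.8517)
edge 1: e_1 = (+1.58, -0.24);  n_1 = (-0.1502, -0.9887)
∠(n_0, n_1) = 22.97°
δ = |180° − 22.97°| = 157.03°
157.03° > 2α = 11.42°  →  invalid

δ = 157.03°, invalid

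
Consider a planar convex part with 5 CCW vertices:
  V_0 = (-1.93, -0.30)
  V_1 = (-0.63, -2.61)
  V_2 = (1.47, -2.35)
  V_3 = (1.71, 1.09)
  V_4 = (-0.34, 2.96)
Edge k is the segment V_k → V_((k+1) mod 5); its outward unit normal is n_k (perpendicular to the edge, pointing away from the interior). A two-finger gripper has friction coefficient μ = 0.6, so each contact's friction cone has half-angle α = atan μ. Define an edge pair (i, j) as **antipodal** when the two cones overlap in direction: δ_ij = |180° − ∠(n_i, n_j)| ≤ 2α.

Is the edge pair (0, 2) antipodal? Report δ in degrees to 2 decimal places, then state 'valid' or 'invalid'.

δ = 33.36°, valid

α = atan 0.6 = 30.96°;  2α = 61.93°
edge 0: e_0 = (+1.30, -2.31);  n_0 = (-0.8715, -0.4904)
edge 2: e_2 = (+0.24, +3.44);  n_2 = (+0.9976, -0.0696)
∠(n_0, n_2) = 146.64°
δ = |180° − 146.64°| = 33.36°
33.36° ≤ 2α = 61.93°  →  valid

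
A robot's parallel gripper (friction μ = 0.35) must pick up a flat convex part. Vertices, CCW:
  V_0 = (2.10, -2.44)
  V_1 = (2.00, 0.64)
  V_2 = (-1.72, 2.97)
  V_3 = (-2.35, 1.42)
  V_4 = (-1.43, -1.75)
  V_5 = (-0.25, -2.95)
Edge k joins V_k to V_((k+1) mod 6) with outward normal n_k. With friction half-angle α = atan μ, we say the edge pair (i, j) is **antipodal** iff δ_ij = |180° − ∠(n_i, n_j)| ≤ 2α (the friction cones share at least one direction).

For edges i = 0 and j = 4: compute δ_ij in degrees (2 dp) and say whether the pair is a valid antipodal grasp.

δ = 42.66°, invalid

α = atan 0.35 = 19.29°;  2α = 38.58°
edge 0: e_0 = (-0.10, +3.08);  n_0 = (+0.9995, +0.0325)
edge 4: e_4 = (+1.18, -1.20);  n_4 = (-0.7130, -0.7011)
∠(n_0, n_4) = 137.34°
δ = |180° − 137.34°| = 42.66°
42.66° > 2α = 38.58°  →  invalid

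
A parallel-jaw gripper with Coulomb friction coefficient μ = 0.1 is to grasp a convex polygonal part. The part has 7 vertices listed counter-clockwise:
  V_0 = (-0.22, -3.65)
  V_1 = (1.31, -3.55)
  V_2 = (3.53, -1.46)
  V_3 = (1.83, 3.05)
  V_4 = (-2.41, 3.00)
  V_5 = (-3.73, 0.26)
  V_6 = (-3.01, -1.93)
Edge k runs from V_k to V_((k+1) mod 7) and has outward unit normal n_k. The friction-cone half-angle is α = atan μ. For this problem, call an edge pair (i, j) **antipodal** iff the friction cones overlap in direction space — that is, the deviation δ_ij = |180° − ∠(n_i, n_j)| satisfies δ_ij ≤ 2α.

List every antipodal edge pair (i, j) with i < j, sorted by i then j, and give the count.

count = 2; pairs: (0,3), (2,5)

α = atan 0.1 = 5.71°;  2α = 11.42°
n_0 = (+0.0652, -0.9979)
n_1 = (+0.6855, -0.7281)
n_2 = (+0.9357, +0.3527)
n_3 = (-0.0118, +0.9999)
n_4 = (-0.9009, +0.4340)
n_5 = (-0.9500, -0.3123)
n_6 = (-0.5248, -0.8512)
  (0,1): δ = 140.47°  ·
  (0,2): δ = 73.09°  ·
  (0,3): δ = 3.06°  ✓
  (0,4): δ = 60.54°  ·
  (0,5): δ = 104.46°  ·
  (0,6): δ = 144.61°  ·
  (1,2): δ = 112.62°  ·
  (1,3): δ = 42.60°  ·
  (1,4): δ = 21.01°  ·
  (1,5): δ = 64.93°  ·
  (1,6): δ = 105.07°  ·
  (2,3): δ = 109.98°  ·
  (2,4): δ = 46.38°  ·
  (2,5): δ = 2.45°  ✓
  (2,6): δ = 37.69°  ·
  (3,4): δ = 116.40°  ·
  (3,5): δ = 72.48°  ·
  (3,6): δ = 32.33°  ·
  (4,5): δ = 136.08°  ·
  (4,6): δ = 95.93°  ·
  (5,6): δ = 139.85°  ·
antipodal pairs: 2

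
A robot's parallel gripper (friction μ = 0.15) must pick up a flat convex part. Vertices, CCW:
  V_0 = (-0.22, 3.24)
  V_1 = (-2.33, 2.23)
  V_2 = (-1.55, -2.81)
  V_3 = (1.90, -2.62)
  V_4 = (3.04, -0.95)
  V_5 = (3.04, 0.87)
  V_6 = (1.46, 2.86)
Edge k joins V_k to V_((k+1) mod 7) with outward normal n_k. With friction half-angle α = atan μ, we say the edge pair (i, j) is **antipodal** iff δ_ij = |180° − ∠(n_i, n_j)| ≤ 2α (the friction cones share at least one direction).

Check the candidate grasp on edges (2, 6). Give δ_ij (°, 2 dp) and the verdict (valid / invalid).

α = atan 0.15 = 8.53°;  2α = 17.06°
edge 2: e_2 = (+3.45, +0.19);  n_2 = (+0.0550, -0.9985)
edge 6: e_6 = (-1.68, +0.38);  n_6 = (+0.2206, +0.9754)
∠(n_2, n_6) = 164.10°
δ = |180° − 164.10°| = 15.90°
15.90° ≤ 2α = 17.06°  →  valid

δ = 15.90°, valid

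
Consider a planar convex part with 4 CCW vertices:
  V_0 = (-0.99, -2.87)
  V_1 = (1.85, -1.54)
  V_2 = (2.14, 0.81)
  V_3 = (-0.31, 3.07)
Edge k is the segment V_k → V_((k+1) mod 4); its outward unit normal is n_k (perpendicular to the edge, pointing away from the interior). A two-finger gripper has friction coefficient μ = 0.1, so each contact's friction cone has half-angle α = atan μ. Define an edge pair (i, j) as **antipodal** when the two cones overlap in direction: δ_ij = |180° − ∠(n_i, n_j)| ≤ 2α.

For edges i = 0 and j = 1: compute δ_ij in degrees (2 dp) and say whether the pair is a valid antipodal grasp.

δ = 122.13°, invalid

α = atan 0.1 = 5.71°;  2α = 11.42°
edge 0: e_0 = (+2.84, +1.33);  n_0 = (+0.4241, -0.9056)
edge 1: e_1 = (+0.29, +2.35);  n_1 = (+0.9925, -0.1225)
∠(n_0, n_1) = 57.87°
δ = |180° − 57.87°| = 122.13°
122.13° > 2α = 11.42°  →  invalid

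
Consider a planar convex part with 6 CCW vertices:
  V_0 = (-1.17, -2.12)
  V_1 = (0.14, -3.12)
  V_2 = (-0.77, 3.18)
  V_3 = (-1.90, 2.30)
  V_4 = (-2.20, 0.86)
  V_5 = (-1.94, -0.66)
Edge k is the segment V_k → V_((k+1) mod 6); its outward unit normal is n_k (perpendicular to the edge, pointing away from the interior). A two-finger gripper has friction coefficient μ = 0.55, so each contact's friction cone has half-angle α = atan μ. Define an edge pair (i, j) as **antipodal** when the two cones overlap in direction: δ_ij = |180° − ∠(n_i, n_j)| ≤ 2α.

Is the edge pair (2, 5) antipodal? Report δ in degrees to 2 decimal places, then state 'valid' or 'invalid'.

δ = 100.10°, invalid

α = atan 0.55 = 28.81°;  2α = 57.62°
edge 2: e_2 = (-1.13, -0.88);  n_2 = (-0.6144, +0.7890)
edge 5: e_5 = (+0.77, -1.46);  n_5 = (-0.8845, -0.4665)
∠(n_2, n_5) = 79.90°
δ = |180° − 79.90°| = 100.10°
100.10° > 2α = 57.62°  →  invalid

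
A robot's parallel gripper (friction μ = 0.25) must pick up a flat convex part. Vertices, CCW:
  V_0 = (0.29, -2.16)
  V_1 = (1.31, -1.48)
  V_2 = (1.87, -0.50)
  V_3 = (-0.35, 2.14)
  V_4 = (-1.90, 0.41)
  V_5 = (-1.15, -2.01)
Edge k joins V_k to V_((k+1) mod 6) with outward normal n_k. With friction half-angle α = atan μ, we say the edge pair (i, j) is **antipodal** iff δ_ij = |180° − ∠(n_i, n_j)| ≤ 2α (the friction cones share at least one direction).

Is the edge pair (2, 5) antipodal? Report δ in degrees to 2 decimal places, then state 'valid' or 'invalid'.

α = atan 0.25 = 14.04°;  2α = 28.07°
edge 2: e_2 = (-2.22, +2.64);  n_2 = (+0.7654, +0.6436)
edge 5: e_5 = (+1.44, -0.15);  n_5 = (-0.1036, -0.9946)
∠(n_2, n_5) = 136.01°
δ = |180° − 136.01°| = 43.99°
43.99° > 2α = 28.07°  →  invalid

δ = 43.99°, invalid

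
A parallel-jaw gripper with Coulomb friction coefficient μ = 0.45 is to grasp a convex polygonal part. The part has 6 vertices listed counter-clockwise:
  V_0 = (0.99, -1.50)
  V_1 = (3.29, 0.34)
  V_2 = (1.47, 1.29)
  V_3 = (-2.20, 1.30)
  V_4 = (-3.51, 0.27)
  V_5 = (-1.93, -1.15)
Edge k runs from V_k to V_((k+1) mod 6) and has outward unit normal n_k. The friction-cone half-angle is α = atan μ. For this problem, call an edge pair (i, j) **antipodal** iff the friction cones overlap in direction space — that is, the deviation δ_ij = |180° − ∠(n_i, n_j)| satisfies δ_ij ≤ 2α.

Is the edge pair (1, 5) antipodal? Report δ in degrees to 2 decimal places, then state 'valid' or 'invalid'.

δ = 20.73°, valid

α = atan 0.45 = 24.23°;  2α = 48.46°
edge 1: e_1 = (-1.82, +0.95);  n_1 = (+0.4627, +0.8865)
edge 5: e_5 = (+2.92, -0.35);  n_5 = (-0.1190, -0.9929)
∠(n_1, n_5) = 159.27°
δ = |180° − 159.27°| = 20.73°
20.73° ≤ 2α = 48.46°  →  valid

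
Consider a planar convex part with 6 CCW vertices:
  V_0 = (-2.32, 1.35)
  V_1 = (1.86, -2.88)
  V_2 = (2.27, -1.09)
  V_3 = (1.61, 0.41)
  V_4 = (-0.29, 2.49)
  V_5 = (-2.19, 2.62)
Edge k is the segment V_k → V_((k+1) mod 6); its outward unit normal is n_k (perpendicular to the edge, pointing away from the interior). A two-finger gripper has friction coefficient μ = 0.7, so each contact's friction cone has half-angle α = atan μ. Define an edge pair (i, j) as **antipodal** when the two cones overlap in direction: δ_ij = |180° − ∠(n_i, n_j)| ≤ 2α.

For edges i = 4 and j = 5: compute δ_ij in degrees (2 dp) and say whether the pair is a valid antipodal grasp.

α = atan 0.7 = 34.99°;  2α = 69.98°
edge 4: e_4 = (-1.90, +0.13);  n_4 = (+0.0683, +0.9977)
edge 5: e_5 = (-0.13, -1.27);  n_5 = (-0.9948, +0.1018)
∠(n_4, n_5) = 88.07°
δ = |180° − 88.07°| = 91.93°
91.93° > 2α = 69.98°  →  invalid

δ = 91.93°, invalid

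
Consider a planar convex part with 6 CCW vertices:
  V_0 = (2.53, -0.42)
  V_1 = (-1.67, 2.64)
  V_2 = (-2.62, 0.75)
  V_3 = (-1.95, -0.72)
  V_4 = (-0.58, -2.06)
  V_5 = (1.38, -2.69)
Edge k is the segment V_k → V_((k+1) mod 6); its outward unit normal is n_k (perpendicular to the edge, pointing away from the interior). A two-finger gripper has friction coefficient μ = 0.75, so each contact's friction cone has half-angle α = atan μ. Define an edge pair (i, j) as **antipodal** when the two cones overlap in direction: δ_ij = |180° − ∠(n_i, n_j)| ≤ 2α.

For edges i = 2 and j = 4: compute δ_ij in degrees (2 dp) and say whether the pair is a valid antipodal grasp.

α = atan 0.75 = 36.87°;  2α = 73.74°
edge 2: e_2 = (+0.67, -1.47);  n_2 = (-0.9099, -0.4147)
edge 4: e_4 = (+1.96, -0.63);  n_4 = (-0.3060, -0.9520)
∠(n_2, n_4) = 47.68°
δ = |180° − 47.68°| = 132.32°
132.32° > 2α = 73.74°  →  invalid

δ = 132.32°, invalid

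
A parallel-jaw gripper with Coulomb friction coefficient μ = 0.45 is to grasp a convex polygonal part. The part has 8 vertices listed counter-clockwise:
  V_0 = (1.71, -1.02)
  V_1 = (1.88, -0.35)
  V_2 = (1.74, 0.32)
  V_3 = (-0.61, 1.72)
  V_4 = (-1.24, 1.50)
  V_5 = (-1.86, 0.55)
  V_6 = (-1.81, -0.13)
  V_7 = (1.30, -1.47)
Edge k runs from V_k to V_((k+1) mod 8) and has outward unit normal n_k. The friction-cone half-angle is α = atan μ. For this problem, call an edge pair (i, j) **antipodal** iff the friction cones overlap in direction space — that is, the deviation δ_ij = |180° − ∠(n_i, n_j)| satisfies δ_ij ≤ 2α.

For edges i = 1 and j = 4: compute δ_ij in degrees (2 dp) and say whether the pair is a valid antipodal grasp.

α = atan 0.45 = 24.23°;  2α = 48.46°
edge 1: e_1 = (-0.14, +0.67);  n_1 = (+0.9789, +0.2045)
edge 4: e_4 = (-0.62, -0.95);  n_4 = (-0.8374, +0.5465)
∠(n_1, n_4) = 135.07°
δ = |180° − 135.07°| = 44.93°
44.93° ≤ 2α = 48.46°  →  valid

δ = 44.93°, valid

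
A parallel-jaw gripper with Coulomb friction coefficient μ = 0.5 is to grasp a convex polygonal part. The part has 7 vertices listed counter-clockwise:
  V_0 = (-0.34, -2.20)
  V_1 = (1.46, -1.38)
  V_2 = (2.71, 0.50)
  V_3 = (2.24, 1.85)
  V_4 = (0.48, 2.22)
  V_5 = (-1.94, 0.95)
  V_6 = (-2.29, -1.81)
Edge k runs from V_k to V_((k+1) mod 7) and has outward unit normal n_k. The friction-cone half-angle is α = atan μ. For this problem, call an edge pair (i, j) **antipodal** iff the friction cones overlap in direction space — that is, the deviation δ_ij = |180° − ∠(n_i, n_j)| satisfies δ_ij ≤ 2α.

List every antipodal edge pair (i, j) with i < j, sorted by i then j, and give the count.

count = 7; pairs: (0,3), (0,4), (1,4), (1,5), (2,5), (3,6), (4,6)

α = atan 0.5 = 26.57°;  2α = 53.13°
n_0 = (+0.4146, -0.9100)
n_1 = (+0.8327, -0.5537)
n_2 = (+0.9444, +0.3288)
n_3 = (+0.2057, +0.9786)
n_4 = (-0.4647, +0.8855)
n_5 = (-0.9921, +0.1258)
n_6 = (-0.1961, -0.9806)
  (0,1): δ = 148.11°  ·
  (0,2): δ = 95.30°  ·
  (0,3): δ = 36.36°  ✓
  (0,4): δ = 3.20°  ✓
  (0,5): δ = 58.28°  ·
  (0,6): δ = 144.20°  ·
  (1,2): δ = 127.18°  ·
  (1,3): δ = 68.25°  ·
  (1,4): δ = 28.69°  ✓
  (1,5): δ = 26.39°  ✓
  (1,6): δ = 112.31°  ·
  (2,3): δ = 121.07°  ·
  (2,4): δ = 81.51°  ·
  (2,5): δ = 26.42°  ✓
  (2,6): δ = 59.49°  ·
  (3,4): δ = 140.44°  ·
  (3,5): δ = 85.35°  ·
  (3,6): δ = 0.56°  ✓
  (4,5): δ = 124.92°  ·
  (4,6): δ = 39.00°  ✓
  (5,6): δ = 94.08°  ·
antipodal pairs: 7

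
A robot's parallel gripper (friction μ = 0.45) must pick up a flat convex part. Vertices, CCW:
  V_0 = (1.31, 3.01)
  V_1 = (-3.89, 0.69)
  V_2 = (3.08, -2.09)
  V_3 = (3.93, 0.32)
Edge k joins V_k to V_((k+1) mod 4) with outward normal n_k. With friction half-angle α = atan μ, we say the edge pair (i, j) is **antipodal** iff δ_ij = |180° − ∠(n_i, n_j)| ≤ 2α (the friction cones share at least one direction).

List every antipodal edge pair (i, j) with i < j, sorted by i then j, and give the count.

count = 3; pairs: (0,1), (0,2), (1,3)

α = atan 0.45 = 24.23°;  2α = 48.46°
n_0 = (-0.4074, +0.9132)
n_1 = (-0.3705, -0.9288)
n_2 = (+0.9431, -0.3326)
n_3 = (+0.7164, +0.6977)
  (0,1): δ = 45.79°  ✓
  (0,2): δ = 46.53°  ✓
  (0,3): δ = 110.20°  ·
  (1,2): δ = 87.68°  ·
  (1,3): δ = 24.01°  ✓
  (2,3): δ = 116.33°  ·
antipodal pairs: 3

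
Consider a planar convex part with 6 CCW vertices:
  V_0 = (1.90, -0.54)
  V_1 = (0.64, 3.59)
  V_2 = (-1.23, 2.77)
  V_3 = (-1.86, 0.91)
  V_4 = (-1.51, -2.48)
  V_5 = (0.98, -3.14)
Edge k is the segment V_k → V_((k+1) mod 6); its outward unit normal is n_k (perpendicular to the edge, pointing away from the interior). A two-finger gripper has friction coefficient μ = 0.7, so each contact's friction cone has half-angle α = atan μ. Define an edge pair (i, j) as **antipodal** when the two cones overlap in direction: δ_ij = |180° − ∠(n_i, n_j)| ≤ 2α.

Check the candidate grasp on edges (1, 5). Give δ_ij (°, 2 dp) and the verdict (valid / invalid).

α = atan 0.7 = 34.99°;  2α = 69.98°
edge 1: e_1 = (-1.87, -0.82);  n_1 = (-0.4016, +0.9158)
edge 5: e_5 = (+0.92, +2.60);  n_5 = (+0.9427, -0.3336)
∠(n_1, n_5) = 133.16°
δ = |180° − 133.16°| = 46.84°
46.84° ≤ 2α = 69.98°  →  valid

δ = 46.84°, valid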